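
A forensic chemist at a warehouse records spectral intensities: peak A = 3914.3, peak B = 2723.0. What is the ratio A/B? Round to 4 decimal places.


Spectral peak ratio:
Peak A = 3914.3 counts
Peak B = 2723.0 counts
Ratio = 3914.3 / 2723.0 = 1.4375

1.4375


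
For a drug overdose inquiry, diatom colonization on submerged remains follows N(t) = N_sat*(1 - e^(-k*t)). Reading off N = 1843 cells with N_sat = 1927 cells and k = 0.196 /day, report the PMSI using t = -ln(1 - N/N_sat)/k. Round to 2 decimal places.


PMSI from diatom colonization curve:
N / N_sat = 1843 / 1927 = 0.956409
1 - N/N_sat = 0.043591
ln(1 - N/N_sat) = -3.132905
t = -ln(1 - N/N_sat) / k = -(-3.132905) / 0.196 = 15.98 days

15.98


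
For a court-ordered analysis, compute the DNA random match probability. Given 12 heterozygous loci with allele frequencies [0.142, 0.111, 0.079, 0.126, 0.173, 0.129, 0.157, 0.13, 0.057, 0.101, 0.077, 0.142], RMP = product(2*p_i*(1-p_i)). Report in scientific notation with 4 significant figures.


Computing RMP for 12 loci:
Locus 1: 2 * 0.142 * 0.858 = 0.243672
Locus 2: 2 * 0.111 * 0.889 = 0.197358
Locus 3: 2 * 0.079 * 0.921 = 0.145518
Locus 4: 2 * 0.126 * 0.874 = 0.220248
Locus 5: 2 * 0.173 * 0.827 = 0.286142
Locus 6: 2 * 0.129 * 0.871 = 0.224718
Locus 7: 2 * 0.157 * 0.843 = 0.264702
Locus 8: 2 * 0.13 * 0.87 = 0.2262
Locus 9: 2 * 0.057 * 0.943 = 0.107502
Locus 10: 2 * 0.101 * 0.899 = 0.181598
Locus 11: 2 * 0.077 * 0.923 = 0.142142
Locus 12: 2 * 0.142 * 0.858 = 0.243672
RMP = 4.012e-09

4.012e-09


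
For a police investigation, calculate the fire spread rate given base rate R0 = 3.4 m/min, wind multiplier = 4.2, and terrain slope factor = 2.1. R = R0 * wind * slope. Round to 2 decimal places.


Fire spread rate calculation:
R = R0 * wind_factor * slope_factor
= 3.4 * 4.2 * 2.1
= 14.28 * 2.1
= 29.99 m/min

29.99


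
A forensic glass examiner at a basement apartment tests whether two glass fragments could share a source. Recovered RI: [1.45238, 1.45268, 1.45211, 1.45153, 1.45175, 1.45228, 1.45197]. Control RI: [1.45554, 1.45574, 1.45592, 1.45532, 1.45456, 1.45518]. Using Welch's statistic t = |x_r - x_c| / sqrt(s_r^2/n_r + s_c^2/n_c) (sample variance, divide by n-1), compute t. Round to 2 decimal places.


Welch's t-criterion for glass RI comparison:
Recovered mean = sum / n_r = 10.1647 / 7 = 1.4521
Control mean = sum / n_c = 8.73226 / 6 = 1.4553767
Recovered sample variance s_r^2 = 1.51933e-07
Control sample variance s_c^2 = 2.32547e-07
Welch SE (unpooled) = sqrt(s_r^2/n_r + s_c^2/n_c) = sqrt(2.17048e-08 + 3.87578e-08) = sqrt(6.04626e-08) = 0.000245891
|mean_r - mean_c| = 0.00327667
t = 0.00327667 / 0.000245891 = 13.33

13.33


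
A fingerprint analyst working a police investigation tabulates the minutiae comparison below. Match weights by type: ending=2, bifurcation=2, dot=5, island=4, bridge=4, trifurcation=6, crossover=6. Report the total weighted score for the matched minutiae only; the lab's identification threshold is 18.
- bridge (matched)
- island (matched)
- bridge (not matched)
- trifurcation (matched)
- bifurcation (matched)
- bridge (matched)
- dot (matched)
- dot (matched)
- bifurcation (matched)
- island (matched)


Weighted minutiae match score:
  bridge: matched, +4 (running total 4)
  island: matched, +4 (running total 8)
  bridge: not matched, +0
  trifurcation: matched, +6 (running total 14)
  bifurcation: matched, +2 (running total 16)
  bridge: matched, +4 (running total 20)
  dot: matched, +5 (running total 25)
  dot: matched, +5 (running total 30)
  bifurcation: matched, +2 (running total 32)
  island: matched, +4 (running total 36)
Total score = 36
Threshold = 18; verdict = identification

36


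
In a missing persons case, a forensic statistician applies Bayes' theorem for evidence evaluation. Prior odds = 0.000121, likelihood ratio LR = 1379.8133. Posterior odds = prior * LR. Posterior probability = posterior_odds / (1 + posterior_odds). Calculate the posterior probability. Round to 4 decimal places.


Bayesian evidence evaluation:
Posterior odds = prior_odds * LR = 0.000121 * 1379.8133 = 0.1669574
Posterior probability = posterior_odds / (1 + posterior_odds)
= 0.1669574 / (1 + 0.1669574)
= 0.1669574 / 1.1669574
= 0.1431

0.1431


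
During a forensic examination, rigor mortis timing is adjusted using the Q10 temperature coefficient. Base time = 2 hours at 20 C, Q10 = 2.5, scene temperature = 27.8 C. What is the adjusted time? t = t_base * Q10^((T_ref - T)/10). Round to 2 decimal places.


Rigor mortis time adjustment:
Exponent = (T_ref - T_actual) / 10 = (20 - 27.8) / 10 = -0.78
Q10 factor = 2.5^-0.78 = 0.48934
t_adjusted = 2 * 0.48934 = 0.98 hours

0.98


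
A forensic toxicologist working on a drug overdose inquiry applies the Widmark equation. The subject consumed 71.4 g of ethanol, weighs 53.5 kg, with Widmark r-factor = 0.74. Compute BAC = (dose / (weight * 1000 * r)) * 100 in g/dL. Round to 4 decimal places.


Applying the Widmark formula:
BAC = (dose_g / (body_wt * 1000 * r)) * 100
Denominator = 53.5 * 1000 * 0.74 = 39590
BAC = (71.4 / 39590) * 100
BAC = 0.1803 g/dL

0.1803


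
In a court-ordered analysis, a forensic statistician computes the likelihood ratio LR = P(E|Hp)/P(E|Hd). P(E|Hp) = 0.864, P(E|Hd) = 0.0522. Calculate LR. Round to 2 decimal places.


Likelihood ratio calculation:
LR = P(E|Hp) / P(E|Hd)
LR = 0.864 / 0.0522
LR = 16.55

16.55


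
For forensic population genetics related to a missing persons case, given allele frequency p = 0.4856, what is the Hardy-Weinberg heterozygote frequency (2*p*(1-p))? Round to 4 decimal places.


Hardy-Weinberg heterozygote frequency:
q = 1 - p = 1 - 0.4856 = 0.5144
2pq = 2 * 0.4856 * 0.5144 = 0.4996

0.4996


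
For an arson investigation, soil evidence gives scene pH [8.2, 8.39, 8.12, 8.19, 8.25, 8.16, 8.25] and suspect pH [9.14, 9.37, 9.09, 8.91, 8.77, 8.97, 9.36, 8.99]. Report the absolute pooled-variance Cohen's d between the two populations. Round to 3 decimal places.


Pooled-variance Cohen's d for soil pH comparison:
Scene mean = 57.56 / 7 = 8.222857
Suspect mean = 72.6 / 8 = 9.075
Scene sample variance s_s^2 = 0.00759
Suspect sample variance s_c^2 = 0.044457
Pooled variance = ((n_s-1)*s_s^2 + (n_c-1)*s_c^2) / (n_s + n_c - 2) = 0.027442
Pooled SD = sqrt(0.027442) = 0.165656
Mean difference = -0.852143
|d| = |-0.852143| / 0.165656 = 5.144

5.144


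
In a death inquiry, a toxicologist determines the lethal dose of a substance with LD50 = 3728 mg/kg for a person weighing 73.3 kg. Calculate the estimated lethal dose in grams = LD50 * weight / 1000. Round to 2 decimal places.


Lethal dose calculation:
Lethal dose = LD50 * body_weight / 1000
= 3728 * 73.3 / 1000
= 273262.4 / 1000
= 273.26 g

273.26


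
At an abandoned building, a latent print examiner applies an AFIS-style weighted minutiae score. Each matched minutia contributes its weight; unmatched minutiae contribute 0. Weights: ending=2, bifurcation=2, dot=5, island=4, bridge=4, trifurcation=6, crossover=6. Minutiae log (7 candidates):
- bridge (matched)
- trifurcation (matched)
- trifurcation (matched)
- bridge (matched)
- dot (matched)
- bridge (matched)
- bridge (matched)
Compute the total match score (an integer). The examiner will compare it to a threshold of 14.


Weighted minutiae match score:
  bridge: matched, +4 (running total 4)
  trifurcation: matched, +6 (running total 10)
  trifurcation: matched, +6 (running total 16)
  bridge: matched, +4 (running total 20)
  dot: matched, +5 (running total 25)
  bridge: matched, +4 (running total 29)
  bridge: matched, +4 (running total 33)
Total score = 33
Threshold = 14; verdict = identification

33


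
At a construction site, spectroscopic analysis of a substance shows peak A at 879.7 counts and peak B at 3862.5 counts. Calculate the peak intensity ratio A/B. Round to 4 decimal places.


Spectral peak ratio:
Peak A = 879.7 counts
Peak B = 3862.5 counts
Ratio = 879.7 / 3862.5 = 0.2278

0.2278


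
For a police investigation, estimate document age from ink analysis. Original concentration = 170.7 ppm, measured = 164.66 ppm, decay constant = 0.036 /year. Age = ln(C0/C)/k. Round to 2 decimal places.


Document age estimation:
C0/C = 170.7 / 164.66 = 1.036682
ln(C0/C) = 0.036025
t = 0.036025 / 0.036 = 1.00 years

1.00


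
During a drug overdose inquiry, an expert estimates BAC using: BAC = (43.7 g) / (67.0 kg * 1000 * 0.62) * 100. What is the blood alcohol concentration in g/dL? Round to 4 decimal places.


Applying the Widmark formula:
BAC = (dose_g / (body_wt * 1000 * r)) * 100
Denominator = 67.0 * 1000 * 0.62 = 41540
BAC = (43.7 / 41540) * 100
BAC = 0.1052 g/dL

0.1052


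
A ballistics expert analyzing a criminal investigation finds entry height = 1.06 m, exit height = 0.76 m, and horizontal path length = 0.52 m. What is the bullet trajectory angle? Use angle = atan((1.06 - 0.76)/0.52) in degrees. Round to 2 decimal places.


Bullet trajectory angle:
Height difference = 1.06 - 0.76 = 0.3 m
angle = atan(0.3 / 0.52)
angle = atan(0.576923)
angle = 29.98 degrees

29.98


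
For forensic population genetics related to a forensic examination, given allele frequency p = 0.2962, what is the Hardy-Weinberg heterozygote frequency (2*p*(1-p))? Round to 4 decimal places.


Hardy-Weinberg heterozygote frequency:
q = 1 - p = 1 - 0.2962 = 0.7038
2pq = 2 * 0.2962 * 0.7038 = 0.4169

0.4169


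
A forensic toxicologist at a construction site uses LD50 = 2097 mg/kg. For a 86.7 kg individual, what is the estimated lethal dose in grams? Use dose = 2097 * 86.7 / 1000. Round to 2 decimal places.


Lethal dose calculation:
Lethal dose = LD50 * body_weight / 1000
= 2097 * 86.7 / 1000
= 181809.9 / 1000
= 181.81 g

181.81


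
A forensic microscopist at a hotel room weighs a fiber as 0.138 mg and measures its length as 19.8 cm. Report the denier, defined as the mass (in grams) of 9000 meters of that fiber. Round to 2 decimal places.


Denier calculation:
Mass in grams = 0.138 mg / 1000 = 0.000138 g
Length in meters = 19.8 cm / 100 = 0.198 m
Linear density = mass / length = 0.000138 / 0.198 = 0.00069697 g/m
Denier = (g/m) * 9000 = 0.00069697 * 9000 = 6.27

6.27


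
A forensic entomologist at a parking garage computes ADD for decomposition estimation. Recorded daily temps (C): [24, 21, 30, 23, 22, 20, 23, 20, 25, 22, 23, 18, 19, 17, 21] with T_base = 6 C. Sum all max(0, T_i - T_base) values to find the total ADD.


Computing ADD day by day:
Day 1: max(0, 24 - 6) = 18
Day 2: max(0, 21 - 6) = 15
Day 3: max(0, 30 - 6) = 24
Day 4: max(0, 23 - 6) = 17
Day 5: max(0, 22 - 6) = 16
Day 6: max(0, 20 - 6) = 14
Day 7: max(0, 23 - 6) = 17
Day 8: max(0, 20 - 6) = 14
Day 9: max(0, 25 - 6) = 19
Day 10: max(0, 22 - 6) = 16
Day 11: max(0, 23 - 6) = 17
Day 12: max(0, 18 - 6) = 12
Day 13: max(0, 19 - 6) = 13
Day 14: max(0, 17 - 6) = 11
Day 15: max(0, 21 - 6) = 15
Total ADD = 238

238


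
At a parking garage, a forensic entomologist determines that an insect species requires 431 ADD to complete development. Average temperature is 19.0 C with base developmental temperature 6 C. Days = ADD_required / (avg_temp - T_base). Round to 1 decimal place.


Insect development time:
Effective temperature = avg_temp - T_base = 19.0 - 6 = 13.0 C
Days = ADD / effective_temp = 431 / 13.0 = 33.2 days

33.2


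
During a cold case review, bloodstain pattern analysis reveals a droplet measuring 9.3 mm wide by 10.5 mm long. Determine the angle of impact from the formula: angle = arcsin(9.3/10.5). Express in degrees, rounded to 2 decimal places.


Blood spatter impact angle calculation:
width / length = 9.3 / 10.5 = 0.885714
angle = arcsin(0.885714)
angle = 62.34 degrees

62.34


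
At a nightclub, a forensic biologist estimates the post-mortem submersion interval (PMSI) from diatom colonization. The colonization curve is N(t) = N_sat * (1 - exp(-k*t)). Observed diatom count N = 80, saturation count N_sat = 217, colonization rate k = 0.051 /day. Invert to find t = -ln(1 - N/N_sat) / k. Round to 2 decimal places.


PMSI from diatom colonization curve:
N / N_sat = 80 / 217 = 0.368664
1 - N/N_sat = 0.631336
ln(1 - N/N_sat) = -0.459917
t = -ln(1 - N/N_sat) / k = -(-0.459917) / 0.051 = 9.02 days

9.02


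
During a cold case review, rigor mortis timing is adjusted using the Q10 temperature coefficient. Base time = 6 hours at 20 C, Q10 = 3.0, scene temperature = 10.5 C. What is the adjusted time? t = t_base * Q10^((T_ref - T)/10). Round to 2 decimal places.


Rigor mortis time adjustment:
Exponent = (T_ref - T_actual) / 10 = (20 - 10.5) / 10 = 0.95
Q10 factor = 3.0^0.95 = 2.83965
t_adjusted = 6 * 2.83965 = 17.04 hours

17.04


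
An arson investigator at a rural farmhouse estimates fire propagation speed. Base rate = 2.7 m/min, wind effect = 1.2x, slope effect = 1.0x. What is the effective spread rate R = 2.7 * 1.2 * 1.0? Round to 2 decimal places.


Fire spread rate calculation:
R = R0 * wind_factor * slope_factor
= 2.7 * 1.2 * 1.0
= 3.24 * 1.0
= 3.24 m/min

3.24


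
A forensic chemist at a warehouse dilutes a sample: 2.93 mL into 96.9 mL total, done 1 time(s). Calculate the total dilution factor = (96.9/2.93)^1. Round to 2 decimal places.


Dilution factor calculation:
Single dilution = V_total / V_sample = 96.9 / 2.93 ≈ 33.071672
Number of dilutions = 1
Total DF = (96.9 / 2.93)^1 (full precision, rounded at the end) = 33.07

33.07


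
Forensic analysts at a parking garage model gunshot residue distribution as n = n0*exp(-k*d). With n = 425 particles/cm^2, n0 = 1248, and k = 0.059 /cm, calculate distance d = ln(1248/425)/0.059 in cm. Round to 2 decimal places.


GSR distance calculation:
n0/n = 1248 / 425 = 2.936471
ln(n0/n) = 1.077209
d = 1.077209 / 0.059 = 18.26 cm

18.26


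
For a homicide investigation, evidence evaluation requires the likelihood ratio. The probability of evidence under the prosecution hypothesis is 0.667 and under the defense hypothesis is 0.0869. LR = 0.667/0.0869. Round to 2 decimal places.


Likelihood ratio calculation:
LR = P(E|Hp) / P(E|Hd)
LR = 0.667 / 0.0869
LR = 7.68

7.68


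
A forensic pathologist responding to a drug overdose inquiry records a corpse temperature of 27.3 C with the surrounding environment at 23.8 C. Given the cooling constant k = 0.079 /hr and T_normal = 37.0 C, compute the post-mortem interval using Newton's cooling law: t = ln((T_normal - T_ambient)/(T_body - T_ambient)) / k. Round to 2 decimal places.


Using Newton's law of cooling:
t = ln((T_normal - T_ambient) / (T_body - T_ambient)) / k
T_normal - T_ambient = 13.2
T_body - T_ambient = 3.5
Ratio = 3.771429
ln(ratio) = 1.327454
t = 1.327454 / 0.079 = 16.80 hours

16.80


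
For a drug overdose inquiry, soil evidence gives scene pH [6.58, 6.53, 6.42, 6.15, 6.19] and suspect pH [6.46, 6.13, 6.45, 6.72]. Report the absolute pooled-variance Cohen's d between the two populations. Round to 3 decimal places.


Pooled-variance Cohen's d for soil pH comparison:
Scene mean = 31.87 / 5 = 6.374
Suspect mean = 25.76 / 4 = 6.44
Scene sample variance s_s^2 = 0.03823
Suspect sample variance s_c^2 = 0.058333
Pooled variance = ((n_s-1)*s_s^2 + (n_c-1)*s_c^2) / (n_s + n_c - 2) = 0.046846
Pooled SD = sqrt(0.046846) = 0.216439
Mean difference = -0.066
|d| = |-0.066| / 0.216439 = 0.305

0.305


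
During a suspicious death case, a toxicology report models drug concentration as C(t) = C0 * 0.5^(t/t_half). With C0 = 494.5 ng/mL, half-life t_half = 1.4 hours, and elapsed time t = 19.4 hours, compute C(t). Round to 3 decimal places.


Drug concentration decay:
Number of half-lives = t / t_half = 19.4 / 1.4 = 13.857143
Decay factor = 0.5^13.857143 = 0.00006739
C(t) = 494.5 * 0.00006739 = 0.033 ng/mL

0.033


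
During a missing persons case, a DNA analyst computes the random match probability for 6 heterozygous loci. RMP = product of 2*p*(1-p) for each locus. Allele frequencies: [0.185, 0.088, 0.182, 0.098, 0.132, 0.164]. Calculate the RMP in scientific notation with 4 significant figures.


Computing RMP for 6 loci:
Locus 1: 2 * 0.185 * 0.815 = 0.30155
Locus 2: 2 * 0.088 * 0.912 = 0.160512
Locus 3: 2 * 0.182 * 0.818 = 0.297752
Locus 4: 2 * 0.098 * 0.902 = 0.176792
Locus 5: 2 * 0.132 * 0.868 = 0.229152
Locus 6: 2 * 0.164 * 0.836 = 0.274208
RMP = 1.601e-04

1.601e-04


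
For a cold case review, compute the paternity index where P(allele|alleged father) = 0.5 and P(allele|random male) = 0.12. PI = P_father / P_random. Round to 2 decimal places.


Paternity Index calculation:
PI = P(allele|father) / P(allele|random)
PI = 0.5 / 0.12
PI = 4.17

4.17


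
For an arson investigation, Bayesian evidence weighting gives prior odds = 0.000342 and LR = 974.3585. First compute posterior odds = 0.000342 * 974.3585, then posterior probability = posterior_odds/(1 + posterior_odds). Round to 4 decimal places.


Bayesian evidence evaluation:
Posterior odds = prior_odds * LR = 0.000342 * 974.3585 = 0.3332306
Posterior probability = posterior_odds / (1 + posterior_odds)
= 0.3332306 / (1 + 0.3332306)
= 0.3332306 / 1.3332306
= 0.2499

0.2499


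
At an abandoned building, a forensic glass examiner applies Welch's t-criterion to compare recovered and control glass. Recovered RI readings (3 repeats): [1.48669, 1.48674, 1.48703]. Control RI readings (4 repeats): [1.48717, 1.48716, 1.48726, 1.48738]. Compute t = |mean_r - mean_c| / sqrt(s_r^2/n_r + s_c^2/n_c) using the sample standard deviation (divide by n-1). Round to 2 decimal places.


Welch's t-criterion for glass RI comparison:
Recovered mean = sum / n_r = 4.46046 / 3 = 1.48682
Control mean = sum / n_c = 5.94897 / 4 = 1.4872425
Recovered sample variance s_r^2 = 3.37e-08
Control sample variance s_c^2 = 1.0425e-08
Welch SE (unpooled) = sqrt(s_r^2/n_r + s_c^2/n_c) = sqrt(1.12333e-08 + 2.60625e-09) = sqrt(1.38396e-08) = 0.000117642
|mean_r - mean_c| = 0.0004225
t = 0.0004225 / 0.000117642 = 3.59

3.59


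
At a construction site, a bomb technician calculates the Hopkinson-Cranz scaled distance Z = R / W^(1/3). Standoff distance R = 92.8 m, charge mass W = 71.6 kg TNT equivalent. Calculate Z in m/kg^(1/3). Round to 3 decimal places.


Scaled distance calculation:
W^(1/3) = 71.6^(1/3) = 4.152449
Z = R / W^(1/3) = 92.8 / 4.152449
Z = 22.348 m/kg^(1/3)

22.348


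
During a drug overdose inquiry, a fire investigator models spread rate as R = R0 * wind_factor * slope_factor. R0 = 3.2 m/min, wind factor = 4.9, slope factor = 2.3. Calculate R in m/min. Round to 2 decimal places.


Fire spread rate calculation:
R = R0 * wind_factor * slope_factor
= 3.2 * 4.9 * 2.3
= 15.68 * 2.3
= 36.06 m/min

36.06


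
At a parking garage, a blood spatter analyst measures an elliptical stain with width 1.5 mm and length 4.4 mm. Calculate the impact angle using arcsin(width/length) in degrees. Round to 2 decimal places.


Blood spatter impact angle calculation:
width / length = 1.5 / 4.4 = 0.340909
angle = arcsin(0.340909)
angle = 19.93 degrees

19.93


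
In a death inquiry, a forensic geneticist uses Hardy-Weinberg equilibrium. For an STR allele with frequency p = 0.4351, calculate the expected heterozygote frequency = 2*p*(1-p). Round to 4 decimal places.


Hardy-Weinberg heterozygote frequency:
q = 1 - p = 1 - 0.4351 = 0.5649
2pq = 2 * 0.4351 * 0.5649 = 0.4916

0.4916


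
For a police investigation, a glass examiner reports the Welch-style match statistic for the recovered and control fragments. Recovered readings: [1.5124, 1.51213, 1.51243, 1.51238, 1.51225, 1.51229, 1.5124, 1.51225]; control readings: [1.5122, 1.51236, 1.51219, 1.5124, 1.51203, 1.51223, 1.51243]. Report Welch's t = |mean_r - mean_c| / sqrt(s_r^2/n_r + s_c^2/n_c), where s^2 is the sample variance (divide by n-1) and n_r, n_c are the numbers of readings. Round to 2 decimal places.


Welch's t-criterion for glass RI comparison:
Recovered mean = sum / n_r = 12.09853 / 8 = 1.5123163
Control mean = sum / n_c = 10.58584 / 7 = 1.5122629
Recovered sample variance s_r^2 = 1.07411e-08
Control sample variance s_c^2 = 2.01238e-08
Welch SE (unpooled) = sqrt(s_r^2/n_r + s_c^2/n_c) = sqrt(1.34263e-09 + 2.87483e-09) = sqrt(4.21746e-09) = 6.4942e-05
|mean_r - mean_c| = 5.33929e-05
t = 5.33929e-05 / 6.4942e-05 = 0.82

0.82


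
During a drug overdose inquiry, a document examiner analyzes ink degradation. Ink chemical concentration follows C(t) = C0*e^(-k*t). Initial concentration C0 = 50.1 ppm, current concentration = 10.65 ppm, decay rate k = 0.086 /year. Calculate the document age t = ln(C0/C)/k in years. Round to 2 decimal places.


Document age estimation:
C0/C = 50.1 / 10.65 = 4.704225
ln(C0/C) = 1.548461
t = 1.548461 / 0.086 = 18.01 years

18.01


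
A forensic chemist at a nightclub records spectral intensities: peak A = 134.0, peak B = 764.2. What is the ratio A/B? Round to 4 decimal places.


Spectral peak ratio:
Peak A = 134.0 counts
Peak B = 764.2 counts
Ratio = 134.0 / 764.2 = 0.1753

0.1753


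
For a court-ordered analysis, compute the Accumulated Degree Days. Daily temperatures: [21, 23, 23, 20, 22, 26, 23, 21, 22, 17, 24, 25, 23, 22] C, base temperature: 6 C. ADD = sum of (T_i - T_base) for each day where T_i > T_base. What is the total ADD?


Computing ADD day by day:
Day 1: max(0, 21 - 6) = 15
Day 2: max(0, 23 - 6) = 17
Day 3: max(0, 23 - 6) = 17
Day 4: max(0, 20 - 6) = 14
Day 5: max(0, 22 - 6) = 16
Day 6: max(0, 26 - 6) = 20
Day 7: max(0, 23 - 6) = 17
Day 8: max(0, 21 - 6) = 15
Day 9: max(0, 22 - 6) = 16
Day 10: max(0, 17 - 6) = 11
Day 11: max(0, 24 - 6) = 18
Day 12: max(0, 25 - 6) = 19
Day 13: max(0, 23 - 6) = 17
Day 14: max(0, 22 - 6) = 16
Total ADD = 228

228


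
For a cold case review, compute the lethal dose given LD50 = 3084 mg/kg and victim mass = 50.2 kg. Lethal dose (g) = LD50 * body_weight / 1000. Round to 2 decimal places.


Lethal dose calculation:
Lethal dose = LD50 * body_weight / 1000
= 3084 * 50.2 / 1000
= 154816.8 / 1000
= 154.82 g

154.82


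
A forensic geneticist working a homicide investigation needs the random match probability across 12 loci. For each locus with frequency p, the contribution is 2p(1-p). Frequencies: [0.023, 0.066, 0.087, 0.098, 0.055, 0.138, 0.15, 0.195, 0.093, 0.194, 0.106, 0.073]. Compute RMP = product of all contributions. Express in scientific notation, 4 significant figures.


Computing RMP for 12 loci:
Locus 1: 2 * 0.023 * 0.977 = 0.044942
Locus 2: 2 * 0.066 * 0.934 = 0.123288
Locus 3: 2 * 0.087 * 0.913 = 0.158862
Locus 4: 2 * 0.098 * 0.902 = 0.176792
Locus 5: 2 * 0.055 * 0.945 = 0.10395
Locus 6: 2 * 0.138 * 0.862 = 0.237912
Locus 7: 2 * 0.15 * 0.85 = 0.255
Locus 8: 2 * 0.195 * 0.805 = 0.31395
Locus 9: 2 * 0.093 * 0.907 = 0.168702
Locus 10: 2 * 0.194 * 0.806 = 0.312728
Locus 11: 2 * 0.106 * 0.894 = 0.189528
Locus 12: 2 * 0.073 * 0.927 = 0.135342
RMP = 4.170e-10

4.170e-10


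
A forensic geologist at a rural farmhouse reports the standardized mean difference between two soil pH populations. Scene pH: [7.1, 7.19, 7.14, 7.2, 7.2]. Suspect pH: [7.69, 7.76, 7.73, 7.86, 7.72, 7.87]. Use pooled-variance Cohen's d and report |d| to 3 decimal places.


Pooled-variance Cohen's d for soil pH comparison:
Scene mean = 35.83 / 5 = 7.166
Suspect mean = 46.63 / 6 = 7.771667
Scene sample variance s_s^2 = 0.00198
Suspect sample variance s_c^2 = 0.005737
Pooled variance = ((n_s-1)*s_s^2 + (n_c-1)*s_c^2) / (n_s + n_c - 2) = 0.004067
Pooled SD = sqrt(0.004067) = 0.063773
Mean difference = -0.605667
|d| = |-0.605667| / 0.063773 = 9.497

9.497


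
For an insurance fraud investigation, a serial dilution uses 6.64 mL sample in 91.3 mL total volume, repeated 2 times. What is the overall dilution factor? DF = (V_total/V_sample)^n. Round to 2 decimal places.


Dilution factor calculation:
Single dilution = V_total / V_sample = 91.3 / 6.64 ≈ 13.75
Number of dilutions = 2
Total DF = (91.3 / 6.64)^2 (full precision, rounded at the end) = 189.06

189.06


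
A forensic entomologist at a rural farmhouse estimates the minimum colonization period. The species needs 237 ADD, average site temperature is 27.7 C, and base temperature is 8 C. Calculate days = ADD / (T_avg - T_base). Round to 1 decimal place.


Insect development time:
Effective temperature = avg_temp - T_base = 27.7 - 8 = 19.7 C
Days = ADD / effective_temp = 237 / 19.7 = 12.0 days

12.0


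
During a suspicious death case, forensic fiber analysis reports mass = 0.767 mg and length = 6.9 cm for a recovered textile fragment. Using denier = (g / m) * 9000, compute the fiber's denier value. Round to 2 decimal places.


Denier calculation:
Mass in grams = 0.767 mg / 1000 = 0.000767 g
Length in meters = 6.9 cm / 100 = 0.069 m
Linear density = mass / length = 0.000767 / 0.069 = 0.01111594 g/m
Denier = (g/m) * 9000 = 0.01111594 * 9000 = 100.04

100.04


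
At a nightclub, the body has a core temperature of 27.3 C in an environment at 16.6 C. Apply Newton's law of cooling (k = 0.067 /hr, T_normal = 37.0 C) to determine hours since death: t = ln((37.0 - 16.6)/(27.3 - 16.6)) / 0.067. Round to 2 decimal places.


Using Newton's law of cooling:
t = ln((T_normal - T_ambient) / (T_body - T_ambient)) / k
T_normal - T_ambient = 20.4
T_body - T_ambient = 10.7
Ratio = 1.906542
ln(ratio) = 0.645291
t = 0.645291 / 0.067 = 9.63 hours

9.63


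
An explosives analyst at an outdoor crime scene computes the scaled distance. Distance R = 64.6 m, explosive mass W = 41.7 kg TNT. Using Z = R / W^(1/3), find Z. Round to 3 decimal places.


Scaled distance calculation:
W^(1/3) = 41.7^(1/3) = 3.467731
Z = R / W^(1/3) = 64.6 / 3.467731
Z = 18.629 m/kg^(1/3)

18.629


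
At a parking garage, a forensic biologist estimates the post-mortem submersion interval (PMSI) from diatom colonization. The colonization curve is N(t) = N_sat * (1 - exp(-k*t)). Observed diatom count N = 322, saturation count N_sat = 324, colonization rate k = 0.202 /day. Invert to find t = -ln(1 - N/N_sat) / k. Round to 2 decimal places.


PMSI from diatom colonization curve:
N / N_sat = 322 / 324 = 0.993827
1 - N/N_sat = 0.006173
ln(1 - N/N_sat) = -5.08757
t = -ln(1 - N/N_sat) / k = -(-5.08757) / 0.202 = 25.19 days

25.19


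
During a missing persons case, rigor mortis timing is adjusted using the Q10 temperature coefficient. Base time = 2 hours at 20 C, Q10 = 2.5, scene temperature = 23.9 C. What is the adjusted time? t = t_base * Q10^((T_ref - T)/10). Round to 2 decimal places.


Rigor mortis time adjustment:
Exponent = (T_ref - T_actual) / 10 = (20 - 23.9) / 10 = -0.39
Q10 factor = 2.5^-0.39 = 0.69953
t_adjusted = 2 * 0.69953 = 1.40 hours

1.40


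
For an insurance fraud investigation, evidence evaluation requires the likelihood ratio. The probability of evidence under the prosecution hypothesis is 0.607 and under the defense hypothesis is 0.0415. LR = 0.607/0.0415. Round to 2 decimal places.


Likelihood ratio calculation:
LR = P(E|Hp) / P(E|Hd)
LR = 0.607 / 0.0415
LR = 14.63

14.63


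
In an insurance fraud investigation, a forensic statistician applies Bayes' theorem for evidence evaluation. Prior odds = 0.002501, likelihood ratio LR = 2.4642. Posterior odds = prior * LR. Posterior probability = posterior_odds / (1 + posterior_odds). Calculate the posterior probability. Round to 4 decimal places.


Bayesian evidence evaluation:
Posterior odds = prior_odds * LR = 0.002501 * 2.4642 = 0.006162964
Posterior probability = posterior_odds / (1 + posterior_odds)
= 0.006162964 / (1 + 0.006162964)
= 0.006162964 / 1.006162964
= 0.0061

0.0061


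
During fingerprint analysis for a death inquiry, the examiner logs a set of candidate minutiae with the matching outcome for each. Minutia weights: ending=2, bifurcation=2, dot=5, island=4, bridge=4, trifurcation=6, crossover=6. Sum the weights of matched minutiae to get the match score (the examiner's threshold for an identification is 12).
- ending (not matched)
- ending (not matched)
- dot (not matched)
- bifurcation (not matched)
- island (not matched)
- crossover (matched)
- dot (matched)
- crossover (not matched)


Weighted minutiae match score:
  ending: not matched, +0
  ending: not matched, +0
  dot: not matched, +0
  bifurcation: not matched, +0
  island: not matched, +0
  crossover: matched, +6 (running total 6)
  dot: matched, +5 (running total 11)
  crossover: not matched, +0
Total score = 11
Threshold = 12; verdict = inconclusive

11


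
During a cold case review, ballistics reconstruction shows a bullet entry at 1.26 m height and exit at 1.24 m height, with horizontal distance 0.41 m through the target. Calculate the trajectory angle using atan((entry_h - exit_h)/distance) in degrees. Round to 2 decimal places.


Bullet trajectory angle:
Height difference = 1.26 - 1.24 = 0.02 m
angle = atan(0.02 / 0.41)
angle = atan(0.04878)
angle = 2.79 degrees

2.79


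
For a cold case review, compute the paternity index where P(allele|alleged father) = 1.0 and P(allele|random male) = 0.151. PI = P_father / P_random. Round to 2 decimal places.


Paternity Index calculation:
PI = P(allele|father) / P(allele|random)
PI = 1.0 / 0.151
PI = 6.62

6.62


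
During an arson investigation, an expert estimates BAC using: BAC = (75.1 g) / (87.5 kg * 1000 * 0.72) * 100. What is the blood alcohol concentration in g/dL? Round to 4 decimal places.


Applying the Widmark formula:
BAC = (dose_g / (body_wt * 1000 * r)) * 100
Denominator = 87.5 * 1000 * 0.72 = 63000
BAC = (75.1 / 63000) * 100
BAC = 0.1192 g/dL

0.1192


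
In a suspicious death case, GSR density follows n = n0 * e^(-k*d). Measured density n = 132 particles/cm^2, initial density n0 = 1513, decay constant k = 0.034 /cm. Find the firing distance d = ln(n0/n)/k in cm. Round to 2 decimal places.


GSR distance calculation:
n0/n = 1513 / 132 = 11.462121
ln(n0/n) = 2.439048
d = 2.439048 / 0.034 = 71.74 cm

71.74


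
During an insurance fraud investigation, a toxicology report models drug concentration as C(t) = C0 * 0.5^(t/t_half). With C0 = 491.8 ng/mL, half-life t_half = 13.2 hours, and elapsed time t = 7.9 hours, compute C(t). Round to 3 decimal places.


Drug concentration decay:
Number of half-lives = t / t_half = 7.9 / 13.2 = 0.598485
Decay factor = 0.5^0.598485 = 0.66044714
C(t) = 491.8 * 0.66044714 = 324.808 ng/mL

324.808


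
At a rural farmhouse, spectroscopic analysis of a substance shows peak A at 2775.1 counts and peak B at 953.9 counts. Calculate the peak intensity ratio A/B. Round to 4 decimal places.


Spectral peak ratio:
Peak A = 2775.1 counts
Peak B = 953.9 counts
Ratio = 2775.1 / 953.9 = 2.9092

2.9092


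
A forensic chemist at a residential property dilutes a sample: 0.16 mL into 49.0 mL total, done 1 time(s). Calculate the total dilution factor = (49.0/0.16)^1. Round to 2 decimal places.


Dilution factor calculation:
Single dilution = V_total / V_sample = 49.0 / 0.16 ≈ 306.25
Number of dilutions = 1
Total DF = (49.0 / 0.16)^1 (full precision, rounded at the end) = 306.25

306.25


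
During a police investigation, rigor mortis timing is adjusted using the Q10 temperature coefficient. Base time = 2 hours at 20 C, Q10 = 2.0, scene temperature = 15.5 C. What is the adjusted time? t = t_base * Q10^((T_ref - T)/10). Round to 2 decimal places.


Rigor mortis time adjustment:
Exponent = (T_ref - T_actual) / 10 = (20 - 15.5) / 10 = 0.45
Q10 factor = 2.0^0.45 = 1.36604
t_adjusted = 2 * 1.36604 = 2.73 hours

2.73


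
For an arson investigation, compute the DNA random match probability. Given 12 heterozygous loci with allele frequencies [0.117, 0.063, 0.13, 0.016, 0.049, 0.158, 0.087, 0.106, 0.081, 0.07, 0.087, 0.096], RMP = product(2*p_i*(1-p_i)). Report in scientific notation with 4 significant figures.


Computing RMP for 12 loci:
Locus 1: 2 * 0.117 * 0.883 = 0.206622
Locus 2: 2 * 0.063 * 0.937 = 0.118062
Locus 3: 2 * 0.13 * 0.87 = 0.2262
Locus 4: 2 * 0.016 * 0.984 = 0.031488
Locus 5: 2 * 0.049 * 0.951 = 0.093198
Locus 6: 2 * 0.158 * 0.842 = 0.266072
Locus 7: 2 * 0.087 * 0.913 = 0.158862
Locus 8: 2 * 0.106 * 0.894 = 0.189528
Locus 9: 2 * 0.081 * 0.919 = 0.148878
Locus 10: 2 * 0.07 * 0.93 = 0.1302
Locus 11: 2 * 0.087 * 0.913 = 0.158862
Locus 12: 2 * 0.096 * 0.904 = 0.173568
RMP = 6.934e-11

6.934e-11


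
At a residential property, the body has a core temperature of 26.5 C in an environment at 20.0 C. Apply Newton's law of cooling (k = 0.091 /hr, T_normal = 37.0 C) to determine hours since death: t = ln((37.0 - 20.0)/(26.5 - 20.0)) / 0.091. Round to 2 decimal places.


Using Newton's law of cooling:
t = ln((T_normal - T_ambient) / (T_body - T_ambient)) / k
T_normal - T_ambient = 17.0
T_body - T_ambient = 6.5
Ratio = 2.615385
ln(ratio) = 0.961411
t = 0.961411 / 0.091 = 10.56 hours

10.56


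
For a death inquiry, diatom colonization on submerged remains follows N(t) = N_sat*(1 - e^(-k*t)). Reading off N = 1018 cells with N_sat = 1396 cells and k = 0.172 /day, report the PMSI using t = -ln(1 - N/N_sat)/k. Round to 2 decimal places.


PMSI from diatom colonization curve:
N / N_sat = 1018 / 1396 = 0.729226
1 - N/N_sat = 0.270774
ln(1 - N/N_sat) = -1.306471
t = -ln(1 - N/N_sat) / k = -(-1.306471) / 0.172 = 7.60 days

7.60


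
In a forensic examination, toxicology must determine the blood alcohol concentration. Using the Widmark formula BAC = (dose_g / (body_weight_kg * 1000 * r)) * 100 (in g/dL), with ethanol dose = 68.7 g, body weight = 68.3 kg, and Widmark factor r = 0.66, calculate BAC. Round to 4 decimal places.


Applying the Widmark formula:
BAC = (dose_g / (body_wt * 1000 * r)) * 100
Denominator = 68.3 * 1000 * 0.66 = 45078
BAC = (68.7 / 45078) * 100
BAC = 0.1524 g/dL

0.1524


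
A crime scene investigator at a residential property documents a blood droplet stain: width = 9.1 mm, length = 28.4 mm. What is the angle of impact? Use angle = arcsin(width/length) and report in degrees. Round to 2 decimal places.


Blood spatter impact angle calculation:
width / length = 9.1 / 28.4 = 0.320423
angle = arcsin(0.320423)
angle = 18.69 degrees

18.69


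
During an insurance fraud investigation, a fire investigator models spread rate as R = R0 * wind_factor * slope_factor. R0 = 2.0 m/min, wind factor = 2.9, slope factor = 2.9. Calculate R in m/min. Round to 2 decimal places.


Fire spread rate calculation:
R = R0 * wind_factor * slope_factor
= 2.0 * 2.9 * 2.9
= 5.8 * 2.9
= 16.82 m/min

16.82


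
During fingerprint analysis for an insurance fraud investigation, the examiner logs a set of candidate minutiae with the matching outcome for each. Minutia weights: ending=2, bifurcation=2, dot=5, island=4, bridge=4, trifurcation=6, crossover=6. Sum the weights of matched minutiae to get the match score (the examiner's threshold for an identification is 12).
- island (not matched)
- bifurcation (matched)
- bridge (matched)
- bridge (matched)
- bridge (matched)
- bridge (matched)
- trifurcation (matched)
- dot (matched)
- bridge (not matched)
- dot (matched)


Weighted minutiae match score:
  island: not matched, +0
  bifurcation: matched, +2 (running total 2)
  bridge: matched, +4 (running total 6)
  bridge: matched, +4 (running total 10)
  bridge: matched, +4 (running total 14)
  bridge: matched, +4 (running total 18)
  trifurcation: matched, +6 (running total 24)
  dot: matched, +5 (running total 29)
  bridge: not matched, +0
  dot: matched, +5 (running total 34)
Total score = 34
Threshold = 12; verdict = identification

34


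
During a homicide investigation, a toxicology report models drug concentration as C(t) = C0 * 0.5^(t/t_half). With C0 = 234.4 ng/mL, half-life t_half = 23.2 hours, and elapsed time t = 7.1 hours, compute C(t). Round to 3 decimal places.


Drug concentration decay:
Number of half-lives = t / t_half = 7.1 / 23.2 = 0.306034
Decay factor = 0.5^0.306034 = 0.80886229
C(t) = 234.4 * 0.80886229 = 189.597 ng/mL

189.597


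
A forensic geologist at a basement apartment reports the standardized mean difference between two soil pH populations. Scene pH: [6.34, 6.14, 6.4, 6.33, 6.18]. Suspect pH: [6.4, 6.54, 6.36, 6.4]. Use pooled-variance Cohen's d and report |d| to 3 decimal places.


Pooled-variance Cohen's d for soil pH comparison:
Scene mean = 31.39 / 5 = 6.278
Suspect mean = 25.7 / 4 = 6.425
Scene sample variance s_s^2 = 0.01252
Suspect sample variance s_c^2 = 0.006233
Pooled variance = ((n_s-1)*s_s^2 + (n_c-1)*s_c^2) / (n_s + n_c - 2) = 0.009826
Pooled SD = sqrt(0.009826) = 0.099126
Mean difference = -0.147
|d| = |-0.147| / 0.099126 = 1.483

1.483


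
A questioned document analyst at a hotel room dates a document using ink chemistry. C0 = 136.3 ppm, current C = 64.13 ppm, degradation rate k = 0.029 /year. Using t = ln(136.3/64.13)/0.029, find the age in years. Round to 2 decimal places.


Document age estimation:
C0/C = 136.3 / 64.13 = 2.12537
ln(C0/C) = 0.753946
t = 0.753946 / 0.029 = 26.00 years

26.00


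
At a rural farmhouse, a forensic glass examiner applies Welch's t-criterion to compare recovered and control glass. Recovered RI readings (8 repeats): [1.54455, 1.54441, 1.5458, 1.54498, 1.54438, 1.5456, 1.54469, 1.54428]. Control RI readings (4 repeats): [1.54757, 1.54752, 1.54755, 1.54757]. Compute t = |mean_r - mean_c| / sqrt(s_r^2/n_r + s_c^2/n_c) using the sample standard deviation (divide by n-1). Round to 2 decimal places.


Welch's t-criterion for glass RI comparison:
Recovered mean = sum / n_r = 12.35869 / 8 = 1.5448363
Control mean = sum / n_c = 6.19021 / 4 = 1.5475525
Recovered sample variance s_r^2 = 3.33627e-07
Control sample variance s_c^2 = 5.58333e-10
Welch SE (unpooled) = sqrt(s_r^2/n_r + s_c^2/n_c) = sqrt(4.17033e-08 + 1.39583e-10) = sqrt(4.18429e-08) = 0.000204555
|mean_r - mean_c| = 0.00271625
t = 0.00271625 / 0.000204555 = 13.28

13.28


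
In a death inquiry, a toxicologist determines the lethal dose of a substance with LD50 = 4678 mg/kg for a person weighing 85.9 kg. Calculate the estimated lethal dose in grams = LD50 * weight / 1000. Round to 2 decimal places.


Lethal dose calculation:
Lethal dose = LD50 * body_weight / 1000
= 4678 * 85.9 / 1000
= 401840.2 / 1000
= 401.84 g

401.84


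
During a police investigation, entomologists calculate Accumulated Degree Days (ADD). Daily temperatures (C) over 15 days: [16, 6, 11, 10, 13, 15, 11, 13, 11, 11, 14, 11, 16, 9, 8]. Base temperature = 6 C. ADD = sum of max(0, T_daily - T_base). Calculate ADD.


Computing ADD day by day:
Day 1: max(0, 16 - 6) = 10
Day 2: max(0, 6 - 6) = 0
Day 3: max(0, 11 - 6) = 5
Day 4: max(0, 10 - 6) = 4
Day 5: max(0, 13 - 6) = 7
Day 6: max(0, 15 - 6) = 9
Day 7: max(0, 11 - 6) = 5
Day 8: max(0, 13 - 6) = 7
Day 9: max(0, 11 - 6) = 5
Day 10: max(0, 11 - 6) = 5
Day 11: max(0, 14 - 6) = 8
Day 12: max(0, 11 - 6) = 5
Day 13: max(0, 16 - 6) = 10
Day 14: max(0, 9 - 6) = 3
Day 15: max(0, 8 - 6) = 2
Total ADD = 85

85


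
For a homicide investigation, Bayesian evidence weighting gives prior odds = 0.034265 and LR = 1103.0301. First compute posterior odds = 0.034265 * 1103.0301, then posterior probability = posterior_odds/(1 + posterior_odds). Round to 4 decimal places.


Bayesian evidence evaluation:
Posterior odds = prior_odds * LR = 0.034265 * 1103.0301 = 37.79533
Posterior probability = posterior_odds / (1 + posterior_odds)
= 37.79533 / (1 + 37.79533)
= 37.79533 / 38.79533
= 0.9742

0.9742


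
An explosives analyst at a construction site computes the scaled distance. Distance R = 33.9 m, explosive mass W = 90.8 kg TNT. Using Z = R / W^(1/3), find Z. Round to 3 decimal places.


Scaled distance calculation:
W^(1/3) = 90.8^(1/3) = 4.494644
Z = R / W^(1/3) = 33.9 / 4.494644
Z = 7.542 m/kg^(1/3)

7.542


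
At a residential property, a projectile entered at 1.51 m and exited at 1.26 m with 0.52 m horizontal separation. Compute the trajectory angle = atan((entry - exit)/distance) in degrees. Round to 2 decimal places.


Bullet trajectory angle:
Height difference = 1.51 - 1.26 = 0.25 m
angle = atan(0.25 / 0.52)
angle = atan(0.480769)
angle = 25.68 degrees

25.68


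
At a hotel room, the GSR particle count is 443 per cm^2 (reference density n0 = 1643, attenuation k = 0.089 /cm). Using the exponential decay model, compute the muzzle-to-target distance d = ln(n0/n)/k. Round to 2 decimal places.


GSR distance calculation:
n0/n = 1643 / 443 = 3.708804
ln(n0/n) = 1.310709
d = 1.310709 / 0.089 = 14.73 cm

14.73
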